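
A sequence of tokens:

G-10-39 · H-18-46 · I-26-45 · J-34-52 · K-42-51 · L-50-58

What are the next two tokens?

Letter — letters move forward 1 place in the alphabet: G, H, I, J, K, L → M → N.
Second component: +8 each step; 10, 18, 26, 34, 42, 50 → 58 → 66.
Third component: alternating steps +7, −1, +7, −1, …, so 39, 46, 45, 52, 51, 58 → 57 → 64.
So the next two tokens are M-58-57 and N-66-64.

M-58-57 then N-66-64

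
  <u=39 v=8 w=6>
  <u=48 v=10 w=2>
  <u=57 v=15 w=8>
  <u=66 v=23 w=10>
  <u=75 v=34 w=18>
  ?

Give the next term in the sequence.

<u=84 v=48 w=28>

U: 39, 48, 57, 66, 75 → 84 (+9 each step).
V: differences are 2, 5, 8, … (increasing by 3 each time), so 8, 10, 15, 23, 34 → 48.
W: each term is the sum of the two before it, so 6, 2, 8, 10, 18 → 28.
Combining the parts gives <u=84 v=48 w=28>.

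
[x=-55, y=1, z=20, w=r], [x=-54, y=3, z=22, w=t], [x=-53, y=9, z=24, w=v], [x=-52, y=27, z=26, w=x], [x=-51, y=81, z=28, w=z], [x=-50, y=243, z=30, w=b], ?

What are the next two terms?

[x=-49, y=729, z=32, w=d], [x=-48, y=2187, z=34, w=f]

For the x, +1 each step: -55, -54, -53, -52, -51, -50 → -49 → -48.
Y — ×3 each step: 1, 3, 9, 27, 81, 243 → 729 → 2187.
Z: +2 each step; 20, 22, 24, 26, 28, 30 → 32 → 34.
For the w, letters move forward 2 places in the alphabet, wrapping Z→A: r, t, v, x, z, b → d → f.
Putting the parts together: [x=-49, y=729, z=32, w=d] and then [x=-48, y=2187, z=34, w=f].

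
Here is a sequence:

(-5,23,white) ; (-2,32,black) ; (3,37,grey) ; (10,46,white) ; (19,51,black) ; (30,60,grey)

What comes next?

First slot: differences are 3, 5, 7, … (increasing by 2 each time); -5, -2, 3, 10, 19, 30 → 43.
Second slot — alternating steps +9, +5, +9, +5, …: 23, 32, 37, 46, 51, 60 → 65.
For the shade, repeats white → black → grey: white, black, grey, white, black, grey → white.
Putting it together: (43,65,white).

(43,65,white)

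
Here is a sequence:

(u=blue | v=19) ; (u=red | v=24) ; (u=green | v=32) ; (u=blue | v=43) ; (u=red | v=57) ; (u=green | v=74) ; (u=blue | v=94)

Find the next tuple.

U: repeats blue → red → green, so blue, red, green, blue, red, green, blue → red.
V: differences are 5, 8, 11, … (increasing by 3 each time); 19, 24, 32, 43, 57, 74, 94 → 117.
So the next tuple is (u=red | v=117).

(u=red | v=117)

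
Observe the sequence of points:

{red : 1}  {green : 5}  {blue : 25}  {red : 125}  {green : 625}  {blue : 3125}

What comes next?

For the colour, repeats red → green → blue: red, green, blue, red, green, blue → red.
For the second part, ×5 each step: 1, 5, 25, 125, 625, 3125 → 15625.
Putting it together: {red : 15625}.

{red : 15625}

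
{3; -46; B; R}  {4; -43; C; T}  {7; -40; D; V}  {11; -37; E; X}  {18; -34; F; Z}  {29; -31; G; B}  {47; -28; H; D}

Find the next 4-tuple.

First value: each term is the sum of the two before it; 3, 4, 7, 11, 18, 29, 47 → 76.
Second value — +3 each step: -46, -43, -40, -37, -34, -31, -28 → -25.
First letter: letters move forward 1 place in the alphabet; B, C, D, E, F, G, H → I.
Second letter: R, T, V, X, Z, B, D → F (letters move forward 2 places in the alphabet, wrapping Z→A).
Combining the parts gives {76; -25; I; F}.

{76; -25; I; F}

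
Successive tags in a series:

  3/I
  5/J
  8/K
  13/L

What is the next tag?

First component: each term is the sum of the two before it, so 3, 5, 8, 13 → 21.
Letter goes I, J, K, L → M (letters move forward 1 place in the alphabet).
Combining the parts gives 21/M.

21/M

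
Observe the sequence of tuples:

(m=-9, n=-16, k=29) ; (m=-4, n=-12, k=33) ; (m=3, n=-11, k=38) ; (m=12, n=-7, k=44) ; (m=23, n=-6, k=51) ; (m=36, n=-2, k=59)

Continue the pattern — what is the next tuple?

M: differences are 5, 7, 9, … (increasing by 2 each time); -9, -4, 3, 12, 23, 36 → 51.
N goes -16, -12, -11, -7, -6, -2 → -1 (alternating steps +4, +1, +4, +1, …).
K: 29, 33, 38, 44, 51, 59 → 68 (differences are 4, 5, 6, … (increasing by 1 each time)).
Putting it together: (m=51, n=-1, k=68).

(m=51, n=-1, k=68)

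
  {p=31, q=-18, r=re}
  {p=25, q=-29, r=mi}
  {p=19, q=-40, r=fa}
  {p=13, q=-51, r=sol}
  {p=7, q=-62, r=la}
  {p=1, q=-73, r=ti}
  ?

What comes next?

{p=-5, q=-84, r=do}

P: −6 each step; 31, 25, 19, 13, 7, 1 → -5.
Q: -18, -29, -40, -51, -62, -73 → -84 (−11 each step).
R: runs through the solfège scale do→ti; re, mi, fa, sol, la, ti → do.
Combining the parts gives {p=-5, q=-84, r=do}.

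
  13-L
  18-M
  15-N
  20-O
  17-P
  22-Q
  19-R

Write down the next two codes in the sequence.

First component: alternating steps +5, −3, +5, −3, …; 13, 18, 15, 20, 17, 22, 19 → 24 → 21.
Letter: letters move forward 1 place in the alphabet, so L, M, N, O, P, Q, R → S → T.
Putting the parts together: 24-S and then 21-T.

24-S then 21-T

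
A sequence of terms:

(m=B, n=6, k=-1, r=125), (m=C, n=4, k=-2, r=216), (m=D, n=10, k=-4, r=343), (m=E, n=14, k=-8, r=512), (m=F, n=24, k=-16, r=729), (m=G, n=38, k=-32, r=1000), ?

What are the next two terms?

(m=H, n=62, k=-64, r=1331), (m=I, n=100, k=-128, r=1728)

M — letters move forward 1 place in the alphabet: B, C, D, E, F, G → H → I.
N: 6, 4, 10, 14, 24, 38 → 62 → 100 (each term is the sum of the two before it).
K: ×2 each step, so -1, -2, -4, -8, -16, -32 → -64 → -128.
For the r, perfect cubes: 5³, 6³, 7³, …: 125, 216, 343, 512, 729, 1000 → 1331 → 1728.
So the next two terms are (m=H, n=62, k=-64, r=1331) and (m=I, n=100, k=-128, r=1728).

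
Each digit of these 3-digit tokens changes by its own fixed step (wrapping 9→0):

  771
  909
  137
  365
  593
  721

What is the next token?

First digit: 7, 9, 1, 3, 5, 7 → 9 (+2 each step, mod 10).
Second digit: +3 each step, mod 10; 7, 0, 3, 6, 9, 2 → 5.
Third digit — −2 each step, mod 10: 1, 9, 7, 5, 3, 1 → 9.
So the next token is 959.

959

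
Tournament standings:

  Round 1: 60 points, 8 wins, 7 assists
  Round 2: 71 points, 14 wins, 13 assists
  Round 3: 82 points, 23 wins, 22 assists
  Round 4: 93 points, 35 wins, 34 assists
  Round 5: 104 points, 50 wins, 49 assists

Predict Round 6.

115 points, 68 wins, 67 assists

For the points, +11 each step: 60, 71, 82, 93, 104 → 115.
For the wins, differences are 6, 9, 12, … (increasing by 3 each time): 8, 14, 23, 35, 50 → 68.
Assists — always 1 less than the wins: 7, 13, 22, 34, 49 → 67.
Combining the parts gives 115 points, 68 wins, 67 assists.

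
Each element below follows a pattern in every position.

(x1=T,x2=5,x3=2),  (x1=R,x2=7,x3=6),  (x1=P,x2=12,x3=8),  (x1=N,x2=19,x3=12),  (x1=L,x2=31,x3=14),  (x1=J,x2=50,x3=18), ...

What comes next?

For the x1, letters move back 2 places in the alphabet: T, R, P, N, L, J → H.
X2: each term is the sum of the two before it, so 5, 7, 12, 19, 31, 50 → 81.
X3: alternating steps +4, +2, +4, +2, …, so 2, 6, 8, 12, 14, 18 → 20.
Combining the parts gives (x1=H,x2=81,x3=20).

(x1=H,x2=81,x3=20)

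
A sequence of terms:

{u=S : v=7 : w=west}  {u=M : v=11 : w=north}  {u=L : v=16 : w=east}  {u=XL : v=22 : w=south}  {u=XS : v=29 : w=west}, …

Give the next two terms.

U: S, M, L, XL, XS → S → M (runs through clothing sizes XS→XL).
For the v, differences are 4, 5, 6, … (increasing by 1 each time): 7, 11, 16, 22, 29 → 37 → 46.
For the w, repeats west → north → east → south: west, north, east, south, west → north → east.
Putting the parts together: {u=S : v=37 : w=north} and then {u=M : v=46 : w=east}.

{u=S : v=37 : w=north}, {u=M : v=46 : w=east}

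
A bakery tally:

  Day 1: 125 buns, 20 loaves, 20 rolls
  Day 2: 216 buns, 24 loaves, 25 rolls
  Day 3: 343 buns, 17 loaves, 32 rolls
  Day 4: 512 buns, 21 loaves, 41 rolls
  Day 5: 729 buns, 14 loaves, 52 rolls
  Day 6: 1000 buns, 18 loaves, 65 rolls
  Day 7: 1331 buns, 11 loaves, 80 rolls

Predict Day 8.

1728 buns, 15 loaves, 97 rolls

Buns goes 125, 216, 343, 512, 729, 1000, 1331 → 1728 (perfect cubes: 5³, 6³, 7³, …).
Loaves: alternating steps +4, −7, +4, −7, …, so 20, 24, 17, 21, 14, 18, 11 → 15.
Rolls: differences are 5, 7, 9, … (increasing by 2 each time), so 20, 25, 32, 41, 52, 65, 80 → 97.
So the next row is 1728 buns, 15 loaves, 97 rolls.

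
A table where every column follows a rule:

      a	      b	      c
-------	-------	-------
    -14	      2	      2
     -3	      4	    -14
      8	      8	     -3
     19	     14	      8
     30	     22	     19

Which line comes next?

Column a: +11 each step; -14, -3, 8, 19, 30 → 41.
For the column b, differences are 2, 4, 6, … (increasing by 2 each time): 2, 4, 8, 14, 22 → 32.
Column c: always the previous value of the column a; 2, -14, -3, 8, 19 → 30.
So the next line is 41  32  30.

41  32  30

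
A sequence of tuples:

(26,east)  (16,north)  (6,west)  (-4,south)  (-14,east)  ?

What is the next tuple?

First part: −10 each step; 26, 16, 6, -4, -14 → -24.
Direction: east, north, west, south, east → north (repeats east → north → west → south).
Combining the parts gives (-24,north).

(-24,north)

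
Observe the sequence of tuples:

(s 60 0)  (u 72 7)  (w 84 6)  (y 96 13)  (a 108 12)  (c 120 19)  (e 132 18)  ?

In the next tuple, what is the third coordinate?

25

Third coordinate: alternating steps +7, −1, +7, −1, …; 0, 7, 6, 13, 12, 19, 18 → 25.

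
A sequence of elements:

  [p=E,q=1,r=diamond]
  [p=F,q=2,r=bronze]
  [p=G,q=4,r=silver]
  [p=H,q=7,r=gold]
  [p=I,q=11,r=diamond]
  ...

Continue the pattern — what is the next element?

[p=J,q=16,r=bronze]

P — letters move forward 1 place in the alphabet: E, F, G, H, I → J.
For the q, differences are 1, 2, 3, … (increasing by 1 each time): 1, 2, 4, 7, 11 → 16.
R goes diamond, bronze, silver, gold, diamond → bronze (repeats diamond → bronze → silver → gold).
Putting it together: [p=J,q=16,r=bronze].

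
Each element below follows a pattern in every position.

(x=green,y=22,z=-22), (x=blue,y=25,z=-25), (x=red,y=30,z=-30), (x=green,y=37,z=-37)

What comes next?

X: green, blue, red, green → blue (repeats green → blue → red).
Y: 22, 25, 30, 37 → 46 (differences are 3, 5, 7, … (increasing by 2 each time)).
Z: always the negative of the y, so -22, -25, -30, -37 → -46.
Putting it together: (x=blue,y=46,z=-46).

(x=blue,y=46,z=-46)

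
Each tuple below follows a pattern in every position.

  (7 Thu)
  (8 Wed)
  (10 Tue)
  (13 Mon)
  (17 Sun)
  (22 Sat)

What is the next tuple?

(28 Fri)

First coordinate: differences are 1, 2, 3, … (increasing by 1 each time), so 7, 8, 10, 13, 17, 22 → 28.
Day goes Thu, Wed, Tue, Mon, Sun, Sat → Fri (runs backward through the weekdays Mon→Sun).
Putting it together: (28 Fri).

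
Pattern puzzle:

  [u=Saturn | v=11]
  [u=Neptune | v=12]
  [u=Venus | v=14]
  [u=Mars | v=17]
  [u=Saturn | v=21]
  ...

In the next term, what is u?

U: repeats Saturn → Neptune → Venus → Mars, so Saturn, Neptune, Venus, Mars, Saturn → Neptune.
V: differences are 1, 2, 3, … (increasing by 1 each time); 11, 12, 14, 17, 21 → 26.

Neptune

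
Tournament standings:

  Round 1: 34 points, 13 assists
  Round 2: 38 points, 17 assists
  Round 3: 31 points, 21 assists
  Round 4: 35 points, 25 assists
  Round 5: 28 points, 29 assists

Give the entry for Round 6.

Points: alternating steps +4, −7, +4, −7, …; 34, 38, 31, 35, 28 → 32.
Assists: 13, 17, 21, 25, 29 → 33 (+4 each step).
Putting it together: 32 points, 33 assists.

32 points, 33 assists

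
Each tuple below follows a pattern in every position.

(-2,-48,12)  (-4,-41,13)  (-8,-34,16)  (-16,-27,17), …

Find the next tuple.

(-32,-20,20)

First coordinate: ×2 each step; -2, -4, -8, -16 → -32.
Second coordinate — +7 each step: -48, -41, -34, -27 → -20.
Third coordinate: 12, 13, 16, 17 → 20 (alternating steps +1, +3, +1, +3, …).
So the next tuple is (-32,-20,20).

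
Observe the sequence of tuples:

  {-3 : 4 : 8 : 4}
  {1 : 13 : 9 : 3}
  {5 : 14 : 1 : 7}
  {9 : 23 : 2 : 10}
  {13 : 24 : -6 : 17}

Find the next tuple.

{17 : 33 : -5 : 27}

First value: +4 each step, so -3, 1, 5, 9, 13 → 17.
Second value: alternating steps +9, +1, +9, +1, …, so 4, 13, 14, 23, 24 → 33.
For the third value, alternating steps +1, −8, +1, −8, …: 8, 9, 1, 2, -6 → -5.
Fourth value: 4, 3, 7, 10, 17 → 27 (each term is the sum of the two before it).
Combining the parts gives {17 : 33 : -5 : 27}.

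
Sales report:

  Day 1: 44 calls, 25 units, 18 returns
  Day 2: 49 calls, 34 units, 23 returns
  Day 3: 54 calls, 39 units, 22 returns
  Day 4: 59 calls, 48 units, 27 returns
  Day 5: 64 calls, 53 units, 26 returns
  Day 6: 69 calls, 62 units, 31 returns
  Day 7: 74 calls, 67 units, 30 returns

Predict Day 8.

79 calls, 76 units, 35 returns

For the calls, +5 each step: 44, 49, 54, 59, 64, 69, 74 → 79.
Units — alternating steps +9, +5, +9, +5, …: 25, 34, 39, 48, 53, 62, 67 → 76.
Returns — alternating steps +5, −1, +5, −1, …: 18, 23, 22, 27, 26, 31, 30 → 35.
Putting it together: 79 calls, 76 units, 35 returns.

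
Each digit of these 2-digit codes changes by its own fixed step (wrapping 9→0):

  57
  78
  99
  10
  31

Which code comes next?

First digit: +2 each step, mod 10; 5, 7, 9, 1, 3 → 5.
For the second digit, +1 each step, mod 10: 7, 8, 9, 0, 1 → 2.
Combining the parts gives 52.

52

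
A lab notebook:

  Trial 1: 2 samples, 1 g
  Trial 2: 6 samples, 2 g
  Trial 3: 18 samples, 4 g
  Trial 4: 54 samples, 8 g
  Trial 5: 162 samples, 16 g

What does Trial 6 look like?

Samples: 2, 6, 18, 54, 162 → 486 (×3 each step).
For the g, ×2 each step: 1, 2, 4, 8, 16 → 32.
Putting it together: 486 samples, 32 g.

486 samples, 32 g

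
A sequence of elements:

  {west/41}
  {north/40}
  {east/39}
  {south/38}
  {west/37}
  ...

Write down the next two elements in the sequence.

{north/36}, {east/35}

Direction: west, north, east, south, west → north → east (repeats west → north → east → south).
Second value — −1 each step: 41, 40, 39, 38, 37 → 36 → 35.
Putting the parts together: {north/36} and then {east/35}.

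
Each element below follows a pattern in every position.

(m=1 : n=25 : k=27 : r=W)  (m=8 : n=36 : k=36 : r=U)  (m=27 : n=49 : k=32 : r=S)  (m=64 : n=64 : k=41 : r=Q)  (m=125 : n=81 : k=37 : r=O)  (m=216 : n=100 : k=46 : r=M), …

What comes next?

M: perfect cubes: 1³, 2³, 3³, …, so 1, 8, 27, 64, 125, 216 → 343.
N — perfect squares: 5², 6², 7², …: 25, 36, 49, 64, 81, 100 → 121.
K: 27, 36, 32, 41, 37, 46 → 42 (alternating steps +9, −4, +9, −4, …).
For the r, letters move back 2 places in the alphabet: W, U, S, Q, O, M → K.
Combining the parts gives (m=343 : n=121 : k=42 : r=K).

(m=343 : n=121 : k=42 : r=K)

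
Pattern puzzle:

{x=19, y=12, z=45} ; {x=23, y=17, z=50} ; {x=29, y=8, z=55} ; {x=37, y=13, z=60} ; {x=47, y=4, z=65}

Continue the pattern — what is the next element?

X goes 19, 23, 29, 37, 47 → 59 (differences are 4, 6, 8, … (increasing by 2 each time)).
Y goes 12, 17, 8, 13, 4 → 9 (alternating steps +5, −9, +5, −9, …).
Z — +5 each step: 45, 50, 55, 60, 65 → 70.
Combining the parts gives {x=59, y=9, z=70}.

{x=59, y=9, z=70}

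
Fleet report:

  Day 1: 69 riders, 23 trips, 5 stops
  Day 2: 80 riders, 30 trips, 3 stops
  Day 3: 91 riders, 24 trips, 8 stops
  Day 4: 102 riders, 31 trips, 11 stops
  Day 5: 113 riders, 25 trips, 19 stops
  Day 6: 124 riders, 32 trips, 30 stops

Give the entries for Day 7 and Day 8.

Riders goes 69, 80, 91, 102, 113, 124 → 135 → 146 (+11 each step).
For the trips, alternating steps +7, −6, +7, −6, …: 23, 30, 24, 31, 25, 32 → 26 → 33.
Stops goes 5, 3, 8, 11, 19, 30 → 49 → 79 (each term is the sum of the two before it).
So the next two lines are 135 riders, 26 trips, 49 stops and 146 riders, 33 trips, 79 stops.

135 riders, 26 trips, 49 stops; 146 riders, 33 trips, 79 stops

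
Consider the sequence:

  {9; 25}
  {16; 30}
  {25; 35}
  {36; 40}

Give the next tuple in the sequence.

{49; 45}

First slot: 9, 16, 25, 36 → 49 (perfect squares: 3², 4², 5², …).
Second slot: +5 each step; 25, 30, 35, 40 → 45.
Putting it together: {49; 45}.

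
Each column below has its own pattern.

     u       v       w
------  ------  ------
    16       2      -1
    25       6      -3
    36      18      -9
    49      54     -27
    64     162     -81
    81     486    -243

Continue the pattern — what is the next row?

100  1458  -729

Column u goes 16, 25, 36, 49, 64, 81 → 100 (perfect squares: 4², 5², 6², …).
Column v: ×3 each step; 2, 6, 18, 54, 162, 486 → 1458.
Column w goes -1, -3, -9, -27, -81, -243 → -729 (×3 each step).
Putting it together: 100  1458  -729.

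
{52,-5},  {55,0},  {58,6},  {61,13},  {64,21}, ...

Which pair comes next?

{67,30}

First value: +3 each step; 52, 55, 58, 61, 64 → 67.
Second value: differences are 5, 6, 7, … (increasing by 1 each time); -5, 0, 6, 13, 21 → 30.
Putting it together: {67,30}.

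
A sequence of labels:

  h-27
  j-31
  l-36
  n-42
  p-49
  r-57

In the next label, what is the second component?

66

For the second component, differences are 4, 5, 6, … (increasing by 1 each time): 27, 31, 36, 42, 49, 57 → 66.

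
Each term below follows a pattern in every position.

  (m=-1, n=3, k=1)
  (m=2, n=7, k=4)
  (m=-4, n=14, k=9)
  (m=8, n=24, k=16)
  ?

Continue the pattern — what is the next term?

M: ×(-2) each step; -1, 2, -4, 8 → -16.
N: differences are 4, 7, 10, … (increasing by 3 each time), so 3, 7, 14, 24 → 37.
K — perfect squares: 1², 2², 3², …: 1, 4, 9, 16 → 25.
So the next term is (m=-16, n=37, k=25).

(m=-16, n=37, k=25)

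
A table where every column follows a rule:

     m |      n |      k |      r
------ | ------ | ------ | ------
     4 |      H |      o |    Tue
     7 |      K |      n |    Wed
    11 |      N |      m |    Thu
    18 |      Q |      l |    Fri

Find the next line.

Column m goes 4, 7, 11, 18 → 29 (each term is the sum of the two before it).
Column n: H, K, N, Q → T (letters move forward 3 places in the alphabet).
Column k — letters move back 1 place in the alphabet: o, n, m, l → k.
Column r goes Tue, Wed, Thu, Fri → Sat (runs through the weekdays Mon→Sun).
Putting it together: 29  T  k  Sat.

29  T  k  Sat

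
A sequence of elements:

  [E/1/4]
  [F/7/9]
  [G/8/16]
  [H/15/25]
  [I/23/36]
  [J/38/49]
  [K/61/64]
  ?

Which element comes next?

For the letter, letters move forward 1 place in the alphabet: E, F, G, H, I, J, K → L.
Second slot: 1, 7, 8, 15, 23, 38, 61 → 99 (each term is the sum of the two before it).
Third slot: 4, 9, 16, 25, 36, 49, 64 → 81 (perfect squares: 2², 3², 4², …).
So the next element is [L/99/81].

[L/99/81]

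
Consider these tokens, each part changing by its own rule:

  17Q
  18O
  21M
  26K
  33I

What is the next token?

First component: differences are 1, 3, 5, … (increasing by 2 each time); 17, 18, 21, 26, 33 → 42.
Letter: letters move back 2 places in the alphabet, so Q, O, M, K, I → G.
So the next token is 42G.

42G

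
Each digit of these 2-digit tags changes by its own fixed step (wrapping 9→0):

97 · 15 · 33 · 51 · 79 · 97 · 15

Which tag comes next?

33

For the first digit, +2 each step, mod 10: 9, 1, 3, 5, 7, 9, 1 → 3.
Second digit: −2 each step, mod 10; 7, 5, 3, 1, 9, 7, 5 → 3.
Putting it together: 33.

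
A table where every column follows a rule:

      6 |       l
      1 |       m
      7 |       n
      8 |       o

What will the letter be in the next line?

p

For the letter, letters move forward 1 place in the alphabet: l, m, n, o → p.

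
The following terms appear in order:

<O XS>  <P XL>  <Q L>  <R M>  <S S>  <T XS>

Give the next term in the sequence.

Letter: letters move forward 1 place in the alphabet; O, P, Q, R, S, T → U.
Size — repeats XS → XL → L → M → S: XS, XL, L, M, S, XS → XL.
So the next term is <U XL>.

<U XL>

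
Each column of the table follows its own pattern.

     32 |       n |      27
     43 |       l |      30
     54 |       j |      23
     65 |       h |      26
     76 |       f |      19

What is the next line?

87  d  22

First component: +11 each step; 32, 43, 54, 65, 76 → 87.
Letter: n, l, j, h, f → d (letters move back 2 places in the alphabet).
For the third component, alternating steps +3, −7, +3, −7, …: 27, 30, 23, 26, 19 → 22.
So the next line is 87  d  22.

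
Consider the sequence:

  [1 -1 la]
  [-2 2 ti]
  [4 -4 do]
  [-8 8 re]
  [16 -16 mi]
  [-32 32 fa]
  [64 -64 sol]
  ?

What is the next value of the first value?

First value — ×(-2) each step: 1, -2, 4, -8, 16, -32, 64 → -128.
Second value: always the negative of the first value; -1, 2, -4, 8, -16, 32, -64 → 128.
For the note, runs through the solfège scale do→ti: la, ti, do, re, mi, fa, sol → la.

-128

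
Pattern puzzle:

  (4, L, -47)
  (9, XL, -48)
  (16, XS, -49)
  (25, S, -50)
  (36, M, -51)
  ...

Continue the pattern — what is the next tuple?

First component: perfect squares: 2², 3², 4², …; 4, 9, 16, 25, 36 → 49.
Size: runs through clothing sizes XS→XL; L, XL, XS, S, M → L.
Third component — −1 each step: -47, -48, -49, -50, -51 → -52.
So the next tuple is (49, L, -52).

(49, L, -52)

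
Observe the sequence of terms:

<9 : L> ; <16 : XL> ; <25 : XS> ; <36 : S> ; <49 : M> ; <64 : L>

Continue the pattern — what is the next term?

First component goes 9, 16, 25, 36, 49, 64 → 81 (perfect squares: 3², 4², 5², …).
For the size, repeats L → XL → XS → S → M: L, XL, XS, S, M, L → XL.
So the next term is <81 : XL>.

<81 : XL>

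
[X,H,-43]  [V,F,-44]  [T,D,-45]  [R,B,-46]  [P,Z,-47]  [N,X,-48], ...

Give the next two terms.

First letter goes X, V, T, R, P, N → L → J (letters move back 2 places in the alphabet).
Second letter — letters move back 2 places in the alphabet, wrapping A→Z: H, F, D, B, Z, X → V → T.
For the third value, −1 each step: -43, -44, -45, -46, -47, -48 → -49 → -50.
Putting the parts together: [L,V,-49] and then [J,T,-50].

[L,V,-49], [J,T,-50]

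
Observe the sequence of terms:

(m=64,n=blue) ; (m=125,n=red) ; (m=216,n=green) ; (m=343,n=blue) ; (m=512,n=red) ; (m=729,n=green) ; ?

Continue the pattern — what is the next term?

M goes 64, 125, 216, 343, 512, 729 → 1000 (perfect cubes: 4³, 5³, 6³, …).
For the n, repeats blue → red → green: blue, red, green, blue, red, green → blue.
Combining the parts gives (m=1000,n=blue).

(m=1000,n=blue)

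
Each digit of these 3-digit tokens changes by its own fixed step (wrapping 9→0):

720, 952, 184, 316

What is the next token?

548

First digit goes 7, 9, 1, 3 → 5 (+2 each step, mod 10).
Second digit: 2, 5, 8, 1 → 4 (+3 each step, mod 10).
For the third digit, +2 each step, mod 10: 0, 2, 4, 6 → 8.
Putting it together: 548.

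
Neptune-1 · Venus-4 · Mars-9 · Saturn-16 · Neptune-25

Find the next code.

Venus-36

Planet: Neptune, Venus, Mars, Saturn, Neptune → Venus (repeats Neptune → Venus → Mars → Saturn).
Second component: 1, 4, 9, 16, 25 → 36 (perfect squares: 1², 2², 3², …).
So the next code is Venus-36.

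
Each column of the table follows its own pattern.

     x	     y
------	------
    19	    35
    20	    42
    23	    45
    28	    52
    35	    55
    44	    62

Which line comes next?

55  65

Column x — differences are 1, 3, 5, … (increasing by 2 each time): 19, 20, 23, 28, 35, 44 → 55.
For the column y, alternating steps +7, +3, +7, +3, …: 35, 42, 45, 52, 55, 62 → 65.
Putting it together: 55  65.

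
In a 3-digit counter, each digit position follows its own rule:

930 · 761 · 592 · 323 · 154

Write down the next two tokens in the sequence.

985 then 716

First digit: −2 each step, mod 10; 9, 7, 5, 3, 1 → 9 → 7.
Second digit — +3 each step, mod 10: 3, 6, 9, 2, 5 → 8 → 1.
For the third digit, +1 each step, mod 10: 0, 1, 2, 3, 4 → 5 → 6.
So the next two tokens are 985 and 716.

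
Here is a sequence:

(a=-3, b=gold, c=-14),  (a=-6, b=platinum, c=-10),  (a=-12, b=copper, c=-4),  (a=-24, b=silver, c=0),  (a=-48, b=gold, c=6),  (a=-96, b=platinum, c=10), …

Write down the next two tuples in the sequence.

A: ×2 each step, so -3, -6, -12, -24, -48, -96 → -192 → -384.
B — repeats gold → platinum → copper → silver: gold, platinum, copper, silver, gold, platinum → copper → silver.
C — alternating steps +4, +6, +4, +6, …: -14, -10, -4, 0, 6, 10 → 16 → 20.
Putting the parts together: (a=-192, b=copper, c=16) and then (a=-384, b=silver, c=20).

(a=-192, b=copper, c=16), (a=-384, b=silver, c=20)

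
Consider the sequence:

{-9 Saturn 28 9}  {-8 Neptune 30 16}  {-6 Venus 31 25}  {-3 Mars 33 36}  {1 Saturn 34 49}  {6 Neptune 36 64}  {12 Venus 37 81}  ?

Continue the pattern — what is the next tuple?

{19 Mars 39 100}

First slot goes -9, -8, -6, -3, 1, 6, 12 → 19 (differences are 1, 2, 3, … (increasing by 1 each time)).
Planet: repeats Saturn → Neptune → Venus → Mars, so Saturn, Neptune, Venus, Mars, Saturn, Neptune, Venus → Mars.
Third slot: 28, 30, 31, 33, 34, 36, 37 → 39 (alternating steps +2, +1, +2, +1, …).
For the fourth slot, perfect squares: 3², 4², 5², …: 9, 16, 25, 36, 49, 64, 81 → 100.
Putting it together: {19 Mars 39 100}.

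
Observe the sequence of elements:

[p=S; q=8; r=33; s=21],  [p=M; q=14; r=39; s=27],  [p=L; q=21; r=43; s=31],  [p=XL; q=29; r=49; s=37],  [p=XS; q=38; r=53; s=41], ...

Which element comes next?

[p=S; q=48; r=59; s=47]

P: runs through clothing sizes XS→XL; S, M, L, XL, XS → S.
Q: differences are 6, 7, 8, … (increasing by 1 each time), so 8, 14, 21, 29, 38 → 48.
R: alternating steps +6, +4, +6, +4, …; 33, 39, 43, 49, 53 → 59.
For the s, always 12 less than the r: 21, 27, 31, 37, 41 → 47.
Combining the parts gives [p=S; q=48; r=59; s=47].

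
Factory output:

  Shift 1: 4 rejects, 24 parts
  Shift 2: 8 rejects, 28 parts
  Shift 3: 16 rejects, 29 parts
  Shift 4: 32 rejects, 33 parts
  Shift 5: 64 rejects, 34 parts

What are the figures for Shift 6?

128 rejects, 38 parts

Rejects: ×2 each step; 4, 8, 16, 32, 64 → 128.
Parts: alternating steps +4, +1, +4, +1, …, so 24, 28, 29, 33, 34 → 38.
So the next row is 128 rejects, 38 parts.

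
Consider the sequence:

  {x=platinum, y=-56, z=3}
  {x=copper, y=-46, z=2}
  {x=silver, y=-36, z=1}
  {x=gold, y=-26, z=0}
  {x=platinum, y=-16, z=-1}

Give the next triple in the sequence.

X goes platinum, copper, silver, gold, platinum → copper (repeats platinum → copper → silver → gold).
Y — +10 each step: -56, -46, -36, -26, -16 → -6.
Z goes 3, 2, 1, 0, -1 → -2 (−1 each step).
Putting it together: {x=copper, y=-6, z=-2}.

{x=copper, y=-6, z=-2}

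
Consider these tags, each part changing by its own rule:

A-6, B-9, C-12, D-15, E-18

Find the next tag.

F-21

For the letter, letters move forward 1 place in the alphabet: A, B, C, D, E → F.
Second component: +3 each step, so 6, 9, 12, 15, 18 → 21.
Putting it together: F-21.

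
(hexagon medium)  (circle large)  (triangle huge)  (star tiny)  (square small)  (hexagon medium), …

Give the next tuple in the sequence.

(circle large)

Shape: hexagon, circle, triangle, star, square, hexagon → circle (repeats hexagon → circle → triangle → star → square).
Size goes medium, large, huge, tiny, small, medium → large (repeats medium → large → huge → tiny → small).
Putting it together: (circle large).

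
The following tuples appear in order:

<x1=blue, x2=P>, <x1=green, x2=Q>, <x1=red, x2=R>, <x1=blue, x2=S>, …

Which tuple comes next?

<x1=green, x2=T>

X1 goes blue, green, red, blue → green (repeats blue → green → red).
X2 goes P, Q, R, S → T (letters move forward 1 place in the alphabet).
Combining the parts gives <x1=green, x2=T>.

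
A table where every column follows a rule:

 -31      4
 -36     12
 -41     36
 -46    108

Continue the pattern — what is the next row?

-51  324

First component — −5 each step: -31, -36, -41, -46 → -51.
For the second component, ×3 each step: 4, 12, 36, 108 → 324.
Combining the parts gives -51  324.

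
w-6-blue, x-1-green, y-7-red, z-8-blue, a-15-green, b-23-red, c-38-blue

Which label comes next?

Letter: letters move forward 1 place in the alphabet, wrapping Z→A, so w, x, y, z, a, b, c → d.
Second component — each term is the sum of the two before it: 6, 1, 7, 8, 15, 23, 38 → 61.
Colour: blue, green, red, blue, green, red, blue → green (repeats blue → green → red).
Putting it together: d-61-green.

d-61-green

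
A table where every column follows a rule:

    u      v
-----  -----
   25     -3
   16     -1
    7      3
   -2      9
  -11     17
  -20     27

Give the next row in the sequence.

-29  39

Column u: −9 each step; 25, 16, 7, -2, -11, -20 → -29.
Column v: differences are 2, 4, 6, … (increasing by 2 each time), so -3, -1, 3, 9, 17, 27 → 39.
So the next row is -29  39.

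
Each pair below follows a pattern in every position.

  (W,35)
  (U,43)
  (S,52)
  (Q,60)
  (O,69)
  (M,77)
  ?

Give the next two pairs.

Letter: W, U, S, Q, O, M → K → I (letters move back 2 places in the alphabet).
Second slot — alternating steps +8, +9, +8, +9, …: 35, 43, 52, 60, 69, 77 → 86 → 94.
Putting the parts together: (K,86) and then (I,94).

(K,86), (I,94)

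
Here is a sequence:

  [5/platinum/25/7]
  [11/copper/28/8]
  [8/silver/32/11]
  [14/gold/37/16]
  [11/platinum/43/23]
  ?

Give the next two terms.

For the first component, alternating steps +6, −3, +6, −3, …: 5, 11, 8, 14, 11 → 17 → 14.
Metal: repeats platinum → copper → silver → gold; platinum, copper, silver, gold, platinum → copper → silver.
Third component: 25, 28, 32, 37, 43 → 50 → 58 (differences are 3, 4, 5, … (increasing by 1 each time)).
For the fourth component, differences are 1, 3, 5, … (increasing by 2 each time): 7, 8, 11, 16, 23 → 32 → 43.
So the next two terms are [17/copper/50/32] and [14/silver/58/43].

[17/copper/50/32], [14/silver/58/43]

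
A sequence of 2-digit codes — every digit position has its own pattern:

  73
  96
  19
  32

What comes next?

55

First digit: 7, 9, 1, 3 → 5 (+2 each step, mod 10).
Second digit: +3 each step, mod 10; 3, 6, 9, 2 → 5.
So the next code is 55.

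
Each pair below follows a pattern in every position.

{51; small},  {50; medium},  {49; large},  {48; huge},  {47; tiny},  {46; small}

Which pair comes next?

First entry: −1 each step, so 51, 50, 49, 48, 47, 46 → 45.
For the size, repeats small → medium → large → huge → tiny: small, medium, large, huge, tiny, small → medium.
Combining the parts gives {45; medium}.

{45; medium}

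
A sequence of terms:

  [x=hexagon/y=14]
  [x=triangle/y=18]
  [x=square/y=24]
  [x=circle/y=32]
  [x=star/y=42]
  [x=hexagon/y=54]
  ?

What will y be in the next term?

Y — differences are 4, 6, 8, … (increasing by 2 each time): 14, 18, 24, 32, 42, 54 → 68.

68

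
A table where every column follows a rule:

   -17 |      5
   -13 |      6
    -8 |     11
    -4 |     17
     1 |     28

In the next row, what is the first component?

First component — alternating steps +4, +5, +4, +5, …: -17, -13, -8, -4, 1 → 5.
Second component: each term is the sum of the two before it; 5, 6, 11, 17, 28 → 45.

5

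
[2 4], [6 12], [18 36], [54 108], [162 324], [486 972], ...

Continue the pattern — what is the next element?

[1458 2916]

First entry — ×3 each step: 2, 6, 18, 54, 162, 486 → 1458.
For the second entry, always 2 × the first entry: 4, 12, 36, 108, 324, 972 → 2916.
Combining the parts gives [1458 2916].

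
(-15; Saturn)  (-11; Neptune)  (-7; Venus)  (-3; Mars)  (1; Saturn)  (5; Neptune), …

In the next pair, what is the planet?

Planet: repeats Saturn → Neptune → Venus → Mars, so Saturn, Neptune, Venus, Mars, Saturn, Neptune → Venus.

Venus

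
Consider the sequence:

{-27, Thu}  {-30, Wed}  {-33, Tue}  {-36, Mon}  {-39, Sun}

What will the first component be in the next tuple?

First component: -27, -30, -33, -36, -39 → -42 (−3 each step).

-42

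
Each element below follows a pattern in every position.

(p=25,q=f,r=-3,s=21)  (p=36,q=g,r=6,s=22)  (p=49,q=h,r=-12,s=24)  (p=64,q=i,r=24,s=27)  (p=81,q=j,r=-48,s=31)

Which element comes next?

(p=100,q=k,r=96,s=36)

P: 25, 36, 49, 64, 81 → 100 (perfect squares: 5², 6², 7², …).
Q: letters move forward 1 place in the alphabet, so f, g, h, i, j → k.
For the r, ×(-2) each step: -3, 6, -12, 24, -48 → 96.
S: differences are 1, 2, 3, … (increasing by 1 each time), so 21, 22, 24, 27, 31 → 36.
Combining the parts gives (p=100,q=k,r=96,s=36).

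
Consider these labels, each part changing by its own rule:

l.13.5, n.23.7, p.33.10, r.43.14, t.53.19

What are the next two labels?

Letter — letters move forward 2 places in the alphabet: l, n, p, r, t → v → x.
Second component: 13, 23, 33, 43, 53 → 63 → 73 (+10 each step).
Third component — differences are 2, 3, 4, … (increasing by 1 each time): 5, 7, 10, 14, 19 → 25 → 32.
Putting the parts together: v.63.25 and then x.73.32.

v.63.25 then x.73.32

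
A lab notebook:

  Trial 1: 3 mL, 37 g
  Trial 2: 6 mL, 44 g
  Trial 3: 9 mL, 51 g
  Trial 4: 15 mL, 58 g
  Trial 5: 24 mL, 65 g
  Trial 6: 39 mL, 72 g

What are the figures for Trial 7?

63 mL, 79 g

ML — each term is the sum of the two before it: 3, 6, 9, 15, 24, 39 → 63.
G goes 37, 44, 51, 58, 65, 72 → 79 (+7 each step).
Putting it together: 63 mL, 79 g.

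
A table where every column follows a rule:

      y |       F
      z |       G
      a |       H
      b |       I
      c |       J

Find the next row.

d  K

First letter — letters move forward 1 place in the alphabet, wrapping Z→A: y, z, a, b, c → d.
Second letter: letters move forward 1 place in the alphabet; F, G, H, I, J → K.
Combining the parts gives d  K.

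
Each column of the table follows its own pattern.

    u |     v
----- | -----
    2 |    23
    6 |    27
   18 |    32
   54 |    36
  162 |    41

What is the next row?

Column u goes 2, 6, 18, 54, 162 → 486 (×3 each step).
For the column v, alternating steps +4, +5, +4, +5, …: 23, 27, 32, 36, 41 → 45.
So the next row is 486  45.

486  45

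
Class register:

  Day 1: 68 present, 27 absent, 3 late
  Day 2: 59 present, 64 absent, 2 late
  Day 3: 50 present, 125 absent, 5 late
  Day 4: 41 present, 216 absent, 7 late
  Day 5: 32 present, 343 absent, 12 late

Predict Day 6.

Present goes 68, 59, 50, 41, 32 → 23 (−9 each step).
Absent: perfect cubes: 3³, 4³, 5³, …; 27, 64, 125, 216, 343 → 512.
Late: 3, 2, 5, 7, 12 → 19 (each term is the sum of the two before it).
Combining the parts gives 23 present, 512 absent, 19 late.

23 present, 512 absent, 19 late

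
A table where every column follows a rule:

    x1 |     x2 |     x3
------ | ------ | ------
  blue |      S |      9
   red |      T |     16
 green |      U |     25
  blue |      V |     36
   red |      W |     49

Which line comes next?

green  X  64

Column x1 — repeats blue → red → green: blue, red, green, blue, red → green.
Column x2: letters move forward 1 place in the alphabet; S, T, U, V, W → X.
For the column x3, perfect squares: 3², 4², 5², …: 9, 16, 25, 36, 49 → 64.
Putting it together: green  X  64.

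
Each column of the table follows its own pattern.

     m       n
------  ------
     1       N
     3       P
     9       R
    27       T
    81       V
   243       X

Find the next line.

729  Z

Column m goes 1, 3, 9, 27, 81, 243 → 729 (×3 each step).
Column n goes N, P, R, T, V, X → Z (letters move forward 2 places in the alphabet).
So the next line is 729  Z.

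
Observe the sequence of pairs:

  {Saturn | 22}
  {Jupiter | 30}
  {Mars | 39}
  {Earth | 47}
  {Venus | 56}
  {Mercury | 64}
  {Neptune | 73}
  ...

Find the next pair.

{Uranus | 81}

Planet: runs backward through the planets Mercury→Neptune, so Saturn, Jupiter, Mars, Earth, Venus, Mercury, Neptune → Uranus.
For the second value, alternating steps +8, +9, +8, +9, …: 22, 30, 39, 47, 56, 64, 73 → 81.
Combining the parts gives {Uranus | 81}.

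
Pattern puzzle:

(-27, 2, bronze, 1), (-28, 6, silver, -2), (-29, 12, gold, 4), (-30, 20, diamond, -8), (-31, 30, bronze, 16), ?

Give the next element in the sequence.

First part goes -27, -28, -29, -30, -31 → -32 (−1 each step).
Second part: differences are 4, 6, 8, … (increasing by 2 each time), so 2, 6, 12, 20, 30 → 42.
Rank: repeats bronze → silver → gold → diamond, so bronze, silver, gold, diamond, bronze → silver.
Fourth part — ×(-2) each step: 1, -2, 4, -8, 16 → -32.
Putting it together: (-32, 42, silver, -32).

(-32, 42, silver, -32)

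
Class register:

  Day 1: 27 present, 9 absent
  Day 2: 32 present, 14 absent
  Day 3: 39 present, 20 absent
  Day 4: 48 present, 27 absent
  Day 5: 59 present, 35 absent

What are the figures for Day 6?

72 present, 44 absent

Present — differences are 5, 7, 9, … (increasing by 2 each time): 27, 32, 39, 48, 59 → 72.
Absent goes 9, 14, 20, 27, 35 → 44 (differences are 5, 6, 7, … (increasing by 1 each time)).
Combining the parts gives 72 present, 44 absent.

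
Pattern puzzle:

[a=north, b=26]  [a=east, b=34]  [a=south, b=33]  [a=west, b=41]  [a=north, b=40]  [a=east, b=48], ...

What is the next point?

[a=south, b=47]

A — repeats north → east → south → west: north, east, south, west, north, east → south.
B: alternating steps +8, −1, +8, −1, …; 26, 34, 33, 41, 40, 48 → 47.
Combining the parts gives [a=south, b=47].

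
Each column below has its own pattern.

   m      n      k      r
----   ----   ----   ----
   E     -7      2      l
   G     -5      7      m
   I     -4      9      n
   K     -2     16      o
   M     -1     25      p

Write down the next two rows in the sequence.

Column m goes E, G, I, K, M → O → Q (letters move forward 2 places in the alphabet).
Column n: alternating steps +2, +1, +2, +1, …; -7, -5, -4, -2, -1 → 1 → 2.
Column k — each term is the sum of the two before it: 2, 7, 9, 16, 25 → 41 → 66.
Column r: l, m, n, o, p → q → r (letters move forward 1 place in the alphabet).
Putting the parts together: O  1  41  q and then Q  2  66  r.

O  1  41  q; Q  2  66  r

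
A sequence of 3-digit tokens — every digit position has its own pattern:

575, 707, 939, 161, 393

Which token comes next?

525

First digit — +2 each step, mod 10: 5, 7, 9, 1, 3 → 5.
Second digit: +3 each step, mod 10, so 7, 0, 3, 6, 9 → 2.
Third digit: +2 each step, mod 10; 5, 7, 9, 1, 3 → 5.
So the next token is 525.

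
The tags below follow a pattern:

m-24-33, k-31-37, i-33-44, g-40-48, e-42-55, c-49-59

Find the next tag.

a-51-66

Letter goes m, k, i, g, e, c → a (letters move back 2 places in the alphabet).
Second component: 24, 31, 33, 40, 42, 49 → 51 (alternating steps +7, +2, +7, +2, …).
Third component — alternating steps +4, +7, +4, +7, …: 33, 37, 44, 48, 55, 59 → 66.
So the next tag is a-51-66.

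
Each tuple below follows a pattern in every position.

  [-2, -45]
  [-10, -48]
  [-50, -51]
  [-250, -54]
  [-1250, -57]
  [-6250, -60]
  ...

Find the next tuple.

[-31250, -63]

For the first value, ×5 each step: -2, -10, -50, -250, -1250, -6250 → -31250.
Second value: −3 each step; -45, -48, -51, -54, -57, -60 → -63.
Putting it together: [-31250, -63].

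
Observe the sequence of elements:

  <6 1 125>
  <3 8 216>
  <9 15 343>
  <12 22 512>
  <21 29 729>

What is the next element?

<33 36 1000>

First value: each term is the sum of the two before it, so 6, 3, 9, 12, 21 → 33.
For the second value, +7 each step: 1, 8, 15, 22, 29 → 36.
Third value: perfect cubes: 5³, 6³, 7³, …; 125, 216, 343, 512, 729 → 1000.
Putting it together: <33 36 1000>.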